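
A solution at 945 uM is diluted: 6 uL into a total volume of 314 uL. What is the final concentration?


C2 = C1 * V1 / V2
C2 = 945 * 6 / 314
C2 = 18.0573 uM

18.0573 uM


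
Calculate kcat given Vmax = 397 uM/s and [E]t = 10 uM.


kcat = Vmax / [E]t
kcat = 397 / 10
kcat = 39.7 s^-1

39.7 s^-1


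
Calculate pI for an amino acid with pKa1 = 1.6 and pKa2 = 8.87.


pI = (pKa1 + pKa2) / 2
pI = (1.6 + 8.87) / 2
pI = 5.235

5.235


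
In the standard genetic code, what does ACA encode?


Standard genetic code lookup.
Codon ACA -> Thr

Thr


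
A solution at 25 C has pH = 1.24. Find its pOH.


pOH = 14 - pH
pOH = 14 - 1.24
pOH = 12.76

12.76


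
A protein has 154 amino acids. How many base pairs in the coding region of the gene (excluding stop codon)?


Each amino acid = 1 codon = 3 bp
bp = 154 * 3 = 462 bp

462 bp


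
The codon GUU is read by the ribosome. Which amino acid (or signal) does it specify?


Standard genetic code lookup.
Codon GUU -> Val

Val


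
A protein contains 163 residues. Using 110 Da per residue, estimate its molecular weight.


MW = n_residues * 110 Da
MW = 163 * 110
MW = 17930 Da

17930 Da


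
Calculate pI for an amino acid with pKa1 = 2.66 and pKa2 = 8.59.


pI = (pKa1 + pKa2) / 2
pI = (2.66 + 8.59) / 2
pI = 5.625

5.625


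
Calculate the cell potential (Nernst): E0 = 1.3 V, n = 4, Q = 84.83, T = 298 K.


E = E0 - (RT/nF) * ln(Q)
E = 1.3 - (8.314 * 298 / (4 * 96485)) * ln(84.83)
E = 1.2715 V

1.2715 V


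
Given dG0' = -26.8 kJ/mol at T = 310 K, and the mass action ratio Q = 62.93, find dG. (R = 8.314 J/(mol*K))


dG = dG0' + RT * ln(Q) / 1000
dG = -26.8 + 8.314 * 310 * ln(62.93) / 1000
dG = -16.1246 kJ/mol

-16.1246 kJ/mol


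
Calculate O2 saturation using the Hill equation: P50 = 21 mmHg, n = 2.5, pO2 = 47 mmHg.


Y = pO2^n / (P50^n + pO2^n)
Y = 47^2.5 / (21^2.5 + 47^2.5)
Y = 88.23%

88.23%


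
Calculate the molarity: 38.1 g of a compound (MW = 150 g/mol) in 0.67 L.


C = (mass / MW) / volume
C = (38.1 / 150) / 0.67
C = 0.3791 M

0.3791 M


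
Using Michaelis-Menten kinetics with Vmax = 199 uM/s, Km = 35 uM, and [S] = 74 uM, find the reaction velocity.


v = Vmax * [S] / (Km + [S])
v = 199 * 74 / (35 + 74)
v = 135.1009 uM/s

135.1009 uM/s


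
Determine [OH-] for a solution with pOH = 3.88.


[OH-] = 10^(-pOH)
[OH-] = 10^(-3.88)
[OH-] = 1.318e-04 M

1.318e-04 M


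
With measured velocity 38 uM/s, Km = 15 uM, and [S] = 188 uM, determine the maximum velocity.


Vmax = v * (Km + [S]) / [S]
Vmax = 38 * (15 + 188) / 188
Vmax = 41.0319 uM/s

41.0319 uM/s


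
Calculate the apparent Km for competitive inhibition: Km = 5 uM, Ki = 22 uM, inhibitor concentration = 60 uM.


Km_app = Km * (1 + [I]/Ki)
Km_app = 5 * (1 + 60/22)
Km_app = 18.6364 uM

18.6364 uM


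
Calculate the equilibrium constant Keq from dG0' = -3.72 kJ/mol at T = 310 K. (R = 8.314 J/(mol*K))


Keq = exp(-dG0 * 1000 / (R * T))
Keq = exp(-(-3.72) * 1000 / (8.314 * 310))
Keq = 4.2349

4.2349


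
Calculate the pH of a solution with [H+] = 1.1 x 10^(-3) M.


pH = -log10([H+])
pH = -log10(1.1 x 10^(-3))
pH = 2.9586

2.9586


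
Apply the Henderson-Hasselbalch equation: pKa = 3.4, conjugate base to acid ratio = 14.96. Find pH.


pH = pKa + log10([A-]/[HA])
pH = 3.4 + log10(14.96)
pH = 4.5749

4.5749


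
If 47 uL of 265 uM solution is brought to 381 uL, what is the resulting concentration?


C2 = C1 * V1 / V2
C2 = 265 * 47 / 381
C2 = 32.6903 uM

32.6903 uM


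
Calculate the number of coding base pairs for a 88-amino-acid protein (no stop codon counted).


Each amino acid = 1 codon = 3 bp
bp = 88 * 3 = 264 bp

264 bp


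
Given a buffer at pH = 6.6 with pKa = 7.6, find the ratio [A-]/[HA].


[A-]/[HA] = 10^(pH - pKa)
= 10^(6.6 - 7.6)
= 0.1

0.1


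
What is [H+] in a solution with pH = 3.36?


[H+] = 10^(-pH)
[H+] = 10^(-3.36)
[H+] = 4.365e-04 M

4.365e-04 M


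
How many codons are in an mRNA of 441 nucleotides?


codons = nucleotides / 3
codons = 441 / 3 = 147

147


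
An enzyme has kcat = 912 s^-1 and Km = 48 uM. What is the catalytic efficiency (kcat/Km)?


Catalytic efficiency = kcat / Km
= 912 / 48
= 19.0 uM^-1*s^-1

19.0 uM^-1*s^-1


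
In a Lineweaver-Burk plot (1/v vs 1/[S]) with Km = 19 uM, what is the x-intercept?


x-intercept = -1/Km
= -1/19
= -0.0526 1/uM

-0.0526 1/uM


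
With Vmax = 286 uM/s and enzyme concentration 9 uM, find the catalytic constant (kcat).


kcat = Vmax / [E]t
kcat = 286 / 9
kcat = 31.7778 s^-1

31.7778 s^-1


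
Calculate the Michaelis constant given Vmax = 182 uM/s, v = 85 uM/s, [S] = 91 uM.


Km = [S] * (Vmax - v) / v
Km = 91 * (182 - 85) / 85
Km = 103.8471 uM

103.8471 uM


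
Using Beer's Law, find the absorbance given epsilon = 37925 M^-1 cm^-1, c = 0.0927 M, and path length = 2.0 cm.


A = epsilon * c * l
A = 37925 * 0.0927 * 2.0
A = 7031.295

7031.295


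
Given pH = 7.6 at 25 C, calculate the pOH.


pOH = 14 - pH
pOH = 14 - 7.6
pOH = 6.4

6.4


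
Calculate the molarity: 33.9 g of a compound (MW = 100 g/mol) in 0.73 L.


C = (mass / MW) / volume
C = (33.9 / 100) / 0.73
C = 0.4644 M

0.4644 M


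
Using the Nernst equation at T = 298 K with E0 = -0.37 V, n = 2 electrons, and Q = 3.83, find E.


E = E0 - (RT/nF) * ln(Q)
E = -0.37 - (8.314 * 298 / (2 * 96485)) * ln(3.83)
E = -0.3872 V

-0.3872 V


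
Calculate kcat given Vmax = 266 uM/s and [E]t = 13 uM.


kcat = Vmax / [E]t
kcat = 266 / 13
kcat = 20.4615 s^-1

20.4615 s^-1


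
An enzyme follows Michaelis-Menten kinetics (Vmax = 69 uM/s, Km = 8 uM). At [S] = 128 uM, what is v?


v = Vmax * [S] / (Km + [S])
v = 69 * 128 / (8 + 128)
v = 64.9412 uM/s

64.9412 uM/s


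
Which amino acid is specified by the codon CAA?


Standard genetic code lookup.
Codon CAA -> Gln

Gln


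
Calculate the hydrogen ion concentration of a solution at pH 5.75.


[H+] = 10^(-pH)
[H+] = 10^(-5.75)
[H+] = 1.778e-06 M

1.778e-06 M


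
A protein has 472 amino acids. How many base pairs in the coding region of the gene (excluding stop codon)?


Each amino acid = 1 codon = 3 bp
bp = 472 * 3 = 1416 bp

1416 bp


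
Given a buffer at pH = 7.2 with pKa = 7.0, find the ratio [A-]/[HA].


[A-]/[HA] = 10^(pH - pKa)
= 10^(7.2 - 7.0)
= 1.5849

1.5849


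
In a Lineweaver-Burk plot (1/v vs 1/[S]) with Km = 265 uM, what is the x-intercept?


x-intercept = -1/Km
= -1/265
= -0.0038 1/uM

-0.0038 1/uM


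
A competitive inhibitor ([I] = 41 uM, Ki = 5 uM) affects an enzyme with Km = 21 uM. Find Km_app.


Km_app = Km * (1 + [I]/Ki)
Km_app = 21 * (1 + 41/5)
Km_app = 193.2 uM

193.2 uM


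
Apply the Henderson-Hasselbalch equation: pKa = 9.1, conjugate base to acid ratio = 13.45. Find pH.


pH = pKa + log10([A-]/[HA])
pH = 9.1 + log10(13.45)
pH = 10.2287

10.2287


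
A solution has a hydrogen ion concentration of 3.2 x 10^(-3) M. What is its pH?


pH = -log10([H+])
pH = -log10(3.2 x 10^(-3))
pH = 2.4949

2.4949


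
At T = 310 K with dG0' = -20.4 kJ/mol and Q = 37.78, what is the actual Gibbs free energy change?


dG = dG0' + RT * ln(Q) / 1000
dG = -20.4 + 8.314 * 310 * ln(37.78) / 1000
dG = -11.0397 kJ/mol

-11.0397 kJ/mol


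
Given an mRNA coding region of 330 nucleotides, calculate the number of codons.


codons = nucleotides / 3
codons = 330 / 3 = 110

110


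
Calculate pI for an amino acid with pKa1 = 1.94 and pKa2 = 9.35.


pI = (pKa1 + pKa2) / 2
pI = (1.94 + 9.35) / 2
pI = 5.645

5.645


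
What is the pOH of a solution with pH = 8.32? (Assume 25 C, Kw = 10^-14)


pOH = 14 - pH
pOH = 14 - 8.32
pOH = 5.68

5.68


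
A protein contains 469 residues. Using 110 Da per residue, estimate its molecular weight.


MW = n_residues * 110 Da
MW = 469 * 110
MW = 51590 Da

51590 Da


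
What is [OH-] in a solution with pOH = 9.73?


[OH-] = 10^(-pOH)
[OH-] = 10^(-9.73)
[OH-] = 1.862e-10 M

1.862e-10 M


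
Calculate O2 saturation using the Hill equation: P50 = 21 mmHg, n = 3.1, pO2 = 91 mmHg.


Y = pO2^n / (P50^n + pO2^n)
Y = 91^3.1 / (21^3.1 + 91^3.1)
Y = 98.95%

98.95%


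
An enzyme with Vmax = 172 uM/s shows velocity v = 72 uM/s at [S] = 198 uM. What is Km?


Km = [S] * (Vmax - v) / v
Km = 198 * (172 - 72) / 72
Km = 275.0 uM

275.0 uM


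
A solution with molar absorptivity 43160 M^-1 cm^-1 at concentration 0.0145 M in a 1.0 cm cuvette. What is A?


A = epsilon * c * l
A = 43160 * 0.0145 * 1.0
A = 625.82

625.82


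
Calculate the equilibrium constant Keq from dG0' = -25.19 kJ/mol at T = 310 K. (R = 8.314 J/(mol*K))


Keq = exp(-dG0 * 1000 / (R * T))
Keq = exp(-(-25.19) * 1000 / (8.314 * 310))
Keq = 17564.6316

17564.6316


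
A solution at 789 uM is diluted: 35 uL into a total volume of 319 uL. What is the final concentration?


C2 = C1 * V1 / V2
C2 = 789 * 35 / 319
C2 = 86.5674 uM

86.5674 uM


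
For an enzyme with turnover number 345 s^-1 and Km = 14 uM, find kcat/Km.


Catalytic efficiency = kcat / Km
= 345 / 14
= 24.6429 uM^-1*s^-1

24.6429 uM^-1*s^-1


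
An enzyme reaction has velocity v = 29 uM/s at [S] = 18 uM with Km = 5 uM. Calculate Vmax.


Vmax = v * (Km + [S]) / [S]
Vmax = 29 * (5 + 18) / 18
Vmax = 37.0556 uM/s

37.0556 uM/s


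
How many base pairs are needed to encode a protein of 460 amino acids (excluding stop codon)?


Each amino acid = 1 codon = 3 bp
bp = 460 * 3 = 1380 bp

1380 bp


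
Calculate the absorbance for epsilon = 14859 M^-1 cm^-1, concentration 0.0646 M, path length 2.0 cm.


A = epsilon * c * l
A = 14859 * 0.0646 * 2.0
A = 1919.7828

1919.7828


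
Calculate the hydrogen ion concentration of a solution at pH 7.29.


[H+] = 10^(-pH)
[H+] = 10^(-7.29)
[H+] = 5.129e-08 M

5.129e-08 M


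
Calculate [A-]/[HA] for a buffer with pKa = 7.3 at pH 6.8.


[A-]/[HA] = 10^(pH - pKa)
= 10^(6.8 - 7.3)
= 0.3162

0.3162


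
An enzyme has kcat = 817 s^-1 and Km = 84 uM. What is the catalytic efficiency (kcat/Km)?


Catalytic efficiency = kcat / Km
= 817 / 84
= 9.7262 uM^-1*s^-1

9.7262 uM^-1*s^-1


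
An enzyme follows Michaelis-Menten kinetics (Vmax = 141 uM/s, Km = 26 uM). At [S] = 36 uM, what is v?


v = Vmax * [S] / (Km + [S])
v = 141 * 36 / (26 + 36)
v = 81.871 uM/s

81.871 uM/s


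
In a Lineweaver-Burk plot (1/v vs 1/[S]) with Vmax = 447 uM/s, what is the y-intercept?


y-intercept = 1/Vmax
= 1/447
= 0.0022 s/uM

0.0022 s/uM


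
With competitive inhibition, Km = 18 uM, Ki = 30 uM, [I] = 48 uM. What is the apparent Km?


Km_app = Km * (1 + [I]/Ki)
Km_app = 18 * (1 + 48/30)
Km_app = 46.8 uM

46.8 uM


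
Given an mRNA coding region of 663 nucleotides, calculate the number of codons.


codons = nucleotides / 3
codons = 663 / 3 = 221

221


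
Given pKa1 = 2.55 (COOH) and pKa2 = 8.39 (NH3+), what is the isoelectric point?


pI = (pKa1 + pKa2) / 2
pI = (2.55 + 8.39) / 2
pI = 5.47

5.47


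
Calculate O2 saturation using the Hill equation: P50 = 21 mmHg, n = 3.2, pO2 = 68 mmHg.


Y = pO2^n / (P50^n + pO2^n)
Y = 68^3.2 / (21^3.2 + 68^3.2)
Y = 97.72%

97.72%


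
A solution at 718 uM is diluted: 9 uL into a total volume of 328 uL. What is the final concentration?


C2 = C1 * V1 / V2
C2 = 718 * 9 / 328
C2 = 19.7012 uM

19.7012 uM


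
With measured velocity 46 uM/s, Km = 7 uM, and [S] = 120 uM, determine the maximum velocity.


Vmax = v * (Km + [S]) / [S]
Vmax = 46 * (7 + 120) / 120
Vmax = 48.6833 uM/s

48.6833 uM/s


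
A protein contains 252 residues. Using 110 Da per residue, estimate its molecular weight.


MW = n_residues * 110 Da
MW = 252 * 110
MW = 27720 Da

27720 Da


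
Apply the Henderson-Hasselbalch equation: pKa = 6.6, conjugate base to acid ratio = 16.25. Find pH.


pH = pKa + log10([A-]/[HA])
pH = 6.6 + log10(16.25)
pH = 7.8109

7.8109


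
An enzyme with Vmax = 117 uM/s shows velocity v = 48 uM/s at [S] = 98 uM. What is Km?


Km = [S] * (Vmax - v) / v
Km = 98 * (117 - 48) / 48
Km = 140.875 uM

140.875 uM


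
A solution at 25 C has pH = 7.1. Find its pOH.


pOH = 14 - pH
pOH = 14 - 7.1
pOH = 6.9

6.9


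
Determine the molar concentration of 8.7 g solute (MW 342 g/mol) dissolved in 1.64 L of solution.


C = (mass / MW) / volume
C = (8.7 / 342) / 1.64
C = 0.0155 M

0.0155 M


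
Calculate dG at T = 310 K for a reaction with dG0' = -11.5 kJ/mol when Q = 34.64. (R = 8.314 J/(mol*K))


dG = dG0' + RT * ln(Q) / 1000
dG = -11.5 + 8.314 * 310 * ln(34.64) / 1000
dG = -2.3633 kJ/mol

-2.3633 kJ/mol


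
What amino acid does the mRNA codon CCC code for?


Standard genetic code lookup.
Codon CCC -> Pro

Pro


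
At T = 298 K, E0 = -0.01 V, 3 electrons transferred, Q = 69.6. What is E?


E = E0 - (RT/nF) * ln(Q)
E = -0.01 - (8.314 * 298 / (3 * 96485)) * ln(69.6)
E = -0.0463 V

-0.0463 V


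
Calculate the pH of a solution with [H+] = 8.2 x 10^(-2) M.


pH = -log10([H+])
pH = -log10(8.2 x 10^(-2))
pH = 1.0862

1.0862


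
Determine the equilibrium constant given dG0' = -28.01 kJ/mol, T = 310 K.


Keq = exp(-dG0 * 1000 / (R * T))
Keq = exp(-(-28.01) * 1000 / (8.314 * 310))
Keq = 52459.3534

52459.3534


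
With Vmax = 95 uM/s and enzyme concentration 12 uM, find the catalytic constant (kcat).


kcat = Vmax / [E]t
kcat = 95 / 12
kcat = 7.9167 s^-1

7.9167 s^-1


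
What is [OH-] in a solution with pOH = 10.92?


[OH-] = 10^(-pOH)
[OH-] = 10^(-10.92)
[OH-] = 1.202e-11 M

1.202e-11 M


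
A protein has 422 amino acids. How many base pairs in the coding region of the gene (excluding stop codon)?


Each amino acid = 1 codon = 3 bp
bp = 422 * 3 = 1266 bp

1266 bp


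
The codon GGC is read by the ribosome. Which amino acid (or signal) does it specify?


Standard genetic code lookup.
Codon GGC -> Gly

Gly


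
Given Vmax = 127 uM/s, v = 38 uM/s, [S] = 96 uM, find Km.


Km = [S] * (Vmax - v) / v
Km = 96 * (127 - 38) / 38
Km = 224.8421 uM

224.8421 uM


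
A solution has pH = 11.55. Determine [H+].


[H+] = 10^(-pH)
[H+] = 10^(-11.55)
[H+] = 2.818e-12 M

2.818e-12 M


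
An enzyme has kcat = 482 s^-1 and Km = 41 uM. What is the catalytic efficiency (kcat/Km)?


Catalytic efficiency = kcat / Km
= 482 / 41
= 11.7561 uM^-1*s^-1

11.7561 uM^-1*s^-1


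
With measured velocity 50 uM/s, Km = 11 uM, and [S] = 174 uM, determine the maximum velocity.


Vmax = v * (Km + [S]) / [S]
Vmax = 50 * (11 + 174) / 174
Vmax = 53.1609 uM/s

53.1609 uM/s


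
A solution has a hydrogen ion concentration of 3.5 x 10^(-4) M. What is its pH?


pH = -log10([H+])
pH = -log10(3.5 x 10^(-4))
pH = 3.4559

3.4559


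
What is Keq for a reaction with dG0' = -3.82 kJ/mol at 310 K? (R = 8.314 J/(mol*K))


Keq = exp(-dG0 * 1000 / (R * T))
Keq = exp(-(-3.82) * 1000 / (8.314 * 310))
Keq = 4.4024

4.4024


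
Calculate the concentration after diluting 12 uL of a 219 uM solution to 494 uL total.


C2 = C1 * V1 / V2
C2 = 219 * 12 / 494
C2 = 5.3198 uM

5.3198 uM


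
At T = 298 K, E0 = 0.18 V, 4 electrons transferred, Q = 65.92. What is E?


E = E0 - (RT/nF) * ln(Q)
E = 0.18 - (8.314 * 298 / (4 * 96485)) * ln(65.92)
E = 0.1531 V

0.1531 V


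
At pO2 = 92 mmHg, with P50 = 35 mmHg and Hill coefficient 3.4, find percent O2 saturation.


Y = pO2^n / (P50^n + pO2^n)
Y = 92^3.4 / (35^3.4 + 92^3.4)
Y = 96.39%

96.39%


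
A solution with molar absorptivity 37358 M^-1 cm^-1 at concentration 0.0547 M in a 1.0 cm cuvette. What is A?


A = epsilon * c * l
A = 37358 * 0.0547 * 1.0
A = 2043.4826

2043.4826


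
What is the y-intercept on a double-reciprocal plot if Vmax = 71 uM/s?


y-intercept = 1/Vmax
= 1/71
= 0.0141 s/uM

0.0141 s/uM


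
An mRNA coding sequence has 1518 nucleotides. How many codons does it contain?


codons = nucleotides / 3
codons = 1518 / 3 = 506

506


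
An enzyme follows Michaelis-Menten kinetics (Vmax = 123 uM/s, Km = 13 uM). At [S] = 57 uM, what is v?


v = Vmax * [S] / (Km + [S])
v = 123 * 57 / (13 + 57)
v = 100.1571 uM/s

100.1571 uM/s


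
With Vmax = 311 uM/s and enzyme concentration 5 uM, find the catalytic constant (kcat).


kcat = Vmax / [E]t
kcat = 311 / 5
kcat = 62.2 s^-1

62.2 s^-1


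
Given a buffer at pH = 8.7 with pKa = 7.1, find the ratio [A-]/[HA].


[A-]/[HA] = 10^(pH - pKa)
= 10^(8.7 - 7.1)
= 39.8107

39.8107


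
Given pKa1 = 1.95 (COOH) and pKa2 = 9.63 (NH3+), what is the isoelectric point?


pI = (pKa1 + pKa2) / 2
pI = (1.95 + 9.63) / 2
pI = 5.79

5.79


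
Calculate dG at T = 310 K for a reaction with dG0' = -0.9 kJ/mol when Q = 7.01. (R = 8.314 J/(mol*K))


dG = dG0' + RT * ln(Q) / 1000
dG = -0.9 + 8.314 * 310 * ln(7.01) / 1000
dG = 4.119 kJ/mol

4.119 kJ/mol


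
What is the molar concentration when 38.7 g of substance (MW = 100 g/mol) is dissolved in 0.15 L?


C = (mass / MW) / volume
C = (38.7 / 100) / 0.15
C = 2.58 M

2.58 M


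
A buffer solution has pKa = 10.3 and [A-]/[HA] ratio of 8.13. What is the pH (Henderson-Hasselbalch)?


pH = pKa + log10([A-]/[HA])
pH = 10.3 + log10(8.13)
pH = 11.2101

11.2101


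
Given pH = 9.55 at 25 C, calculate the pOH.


pOH = 14 - pH
pOH = 14 - 9.55
pOH = 4.45

4.45


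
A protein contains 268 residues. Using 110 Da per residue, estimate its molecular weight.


MW = n_residues * 110 Da
MW = 268 * 110
MW = 29480 Da

29480 Da


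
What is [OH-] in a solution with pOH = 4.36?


[OH-] = 10^(-pOH)
[OH-] = 10^(-4.36)
[OH-] = 4.365e-05 M

4.365e-05 M


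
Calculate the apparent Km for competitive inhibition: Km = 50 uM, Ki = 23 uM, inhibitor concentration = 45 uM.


Km_app = Km * (1 + [I]/Ki)
Km_app = 50 * (1 + 45/23)
Km_app = 147.8261 uM

147.8261 uM


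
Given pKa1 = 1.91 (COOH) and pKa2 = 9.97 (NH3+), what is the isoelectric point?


pI = (pKa1 + pKa2) / 2
pI = (1.91 + 9.97) / 2
pI = 5.94

5.94


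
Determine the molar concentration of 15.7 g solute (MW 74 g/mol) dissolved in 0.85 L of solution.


C = (mass / MW) / volume
C = (15.7 / 74) / 0.85
C = 0.2496 M

0.2496 M


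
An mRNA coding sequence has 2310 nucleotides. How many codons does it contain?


codons = nucleotides / 3
codons = 2310 / 3 = 770

770


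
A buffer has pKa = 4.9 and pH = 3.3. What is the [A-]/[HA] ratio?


[A-]/[HA] = 10^(pH - pKa)
= 10^(3.3 - 4.9)
= 0.0251

0.0251


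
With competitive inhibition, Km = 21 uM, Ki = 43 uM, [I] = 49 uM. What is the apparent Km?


Km_app = Km * (1 + [I]/Ki)
Km_app = 21 * (1 + 49/43)
Km_app = 44.9302 uM

44.9302 uM


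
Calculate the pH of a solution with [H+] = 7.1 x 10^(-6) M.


pH = -log10([H+])
pH = -log10(7.1 x 10^(-6))
pH = 5.1487

5.1487


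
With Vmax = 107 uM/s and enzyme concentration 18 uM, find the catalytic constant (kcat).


kcat = Vmax / [E]t
kcat = 107 / 18
kcat = 5.9444 s^-1

5.9444 s^-1


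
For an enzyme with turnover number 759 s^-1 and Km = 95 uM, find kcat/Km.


Catalytic efficiency = kcat / Km
= 759 / 95
= 7.9895 uM^-1*s^-1

7.9895 uM^-1*s^-1


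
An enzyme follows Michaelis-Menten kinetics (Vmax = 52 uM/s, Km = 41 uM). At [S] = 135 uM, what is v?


v = Vmax * [S] / (Km + [S])
v = 52 * 135 / (41 + 135)
v = 39.8864 uM/s

39.8864 uM/s


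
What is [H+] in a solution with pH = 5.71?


[H+] = 10^(-pH)
[H+] = 10^(-5.71)
[H+] = 1.950e-06 M

1.950e-06 M


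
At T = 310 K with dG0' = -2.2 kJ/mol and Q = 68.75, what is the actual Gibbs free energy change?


dG = dG0' + RT * ln(Q) / 1000
dG = -2.2 + 8.314 * 310 * ln(68.75) / 1000
dG = 8.7034 kJ/mol

8.7034 kJ/mol


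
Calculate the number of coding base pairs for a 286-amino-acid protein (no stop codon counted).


Each amino acid = 1 codon = 3 bp
bp = 286 * 3 = 858 bp

858 bp


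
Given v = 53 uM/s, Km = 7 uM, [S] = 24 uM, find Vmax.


Vmax = v * (Km + [S]) / [S]
Vmax = 53 * (7 + 24) / 24
Vmax = 68.4583 uM/s

68.4583 uM/s


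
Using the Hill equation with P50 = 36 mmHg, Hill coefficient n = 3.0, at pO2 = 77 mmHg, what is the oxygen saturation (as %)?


Y = pO2^n / (P50^n + pO2^n)
Y = 77^3.0 / (36^3.0 + 77^3.0)
Y = 90.73%

90.73%


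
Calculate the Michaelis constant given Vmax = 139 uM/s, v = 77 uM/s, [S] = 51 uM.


Km = [S] * (Vmax - v) / v
Km = 51 * (139 - 77) / 77
Km = 41.0649 uM

41.0649 uM


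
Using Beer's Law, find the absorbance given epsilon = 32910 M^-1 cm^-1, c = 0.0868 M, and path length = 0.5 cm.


A = epsilon * c * l
A = 32910 * 0.0868 * 0.5
A = 1428.294

1428.294


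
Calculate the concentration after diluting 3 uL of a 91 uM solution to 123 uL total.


C2 = C1 * V1 / V2
C2 = 91 * 3 / 123
C2 = 2.2195 uM

2.2195 uM


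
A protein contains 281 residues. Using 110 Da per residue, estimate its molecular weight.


MW = n_residues * 110 Da
MW = 281 * 110
MW = 30910 Da

30910 Da


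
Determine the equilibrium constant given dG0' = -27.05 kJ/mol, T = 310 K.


Keq = exp(-dG0 * 1000 / (R * T))
Keq = exp(-(-27.05) * 1000 / (8.314 * 310))
Keq = 36145.8303

36145.8303


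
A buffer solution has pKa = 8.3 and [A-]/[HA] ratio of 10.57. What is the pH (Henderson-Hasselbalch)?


pH = pKa + log10([A-]/[HA])
pH = 8.3 + log10(10.57)
pH = 9.3241

9.3241


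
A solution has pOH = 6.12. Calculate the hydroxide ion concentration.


[OH-] = 10^(-pOH)
[OH-] = 10^(-6.12)
[OH-] = 7.586e-07 M

7.586e-07 M


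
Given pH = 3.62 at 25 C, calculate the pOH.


pOH = 14 - pH
pOH = 14 - 3.62
pOH = 10.38

10.38


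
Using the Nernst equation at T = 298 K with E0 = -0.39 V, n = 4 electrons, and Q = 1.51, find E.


E = E0 - (RT/nF) * ln(Q)
E = -0.39 - (8.314 * 298 / (4 * 96485)) * ln(1.51)
E = -0.3926 V

-0.3926 V


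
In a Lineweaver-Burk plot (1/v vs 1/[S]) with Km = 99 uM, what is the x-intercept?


x-intercept = -1/Km
= -1/99
= -0.0101 1/uM

-0.0101 1/uM


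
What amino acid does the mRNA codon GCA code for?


Standard genetic code lookup.
Codon GCA -> Ala

Ala


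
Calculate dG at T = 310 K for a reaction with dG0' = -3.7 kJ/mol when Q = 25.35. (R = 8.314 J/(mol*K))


dG = dG0' + RT * ln(Q) / 1000
dG = -3.7 + 8.314 * 310 * ln(25.35) / 1000
dG = 4.632 kJ/mol

4.632 kJ/mol


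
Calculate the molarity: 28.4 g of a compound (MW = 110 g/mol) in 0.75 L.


C = (mass / MW) / volume
C = (28.4 / 110) / 0.75
C = 0.3442 M

0.3442 M


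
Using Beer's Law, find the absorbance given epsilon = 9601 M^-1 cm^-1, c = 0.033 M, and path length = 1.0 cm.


A = epsilon * c * l
A = 9601 * 0.033 * 1.0
A = 316.833

316.833


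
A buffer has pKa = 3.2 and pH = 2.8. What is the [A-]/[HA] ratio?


[A-]/[HA] = 10^(pH - pKa)
= 10^(2.8 - 3.2)
= 0.3981

0.3981


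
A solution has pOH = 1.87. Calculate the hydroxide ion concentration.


[OH-] = 10^(-pOH)
[OH-] = 10^(-1.87)
[OH-] = 0.0135 M

0.0135 M


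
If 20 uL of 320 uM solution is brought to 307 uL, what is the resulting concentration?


C2 = C1 * V1 / V2
C2 = 320 * 20 / 307
C2 = 20.8469 uM

20.8469 uM


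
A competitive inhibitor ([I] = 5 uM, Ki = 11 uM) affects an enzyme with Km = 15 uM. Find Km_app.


Km_app = Km * (1 + [I]/Ki)
Km_app = 15 * (1 + 5/11)
Km_app = 21.8182 uM

21.8182 uM


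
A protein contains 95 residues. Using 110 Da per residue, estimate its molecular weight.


MW = n_residues * 110 Da
MW = 95 * 110
MW = 10450 Da

10450 Da


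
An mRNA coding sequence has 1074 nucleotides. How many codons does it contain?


codons = nucleotides / 3
codons = 1074 / 3 = 358

358


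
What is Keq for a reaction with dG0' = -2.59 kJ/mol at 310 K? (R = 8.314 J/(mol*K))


Keq = exp(-dG0 * 1000 / (R * T))
Keq = exp(-(-2.59) * 1000 / (8.314 * 310))
Keq = 2.7317

2.7317


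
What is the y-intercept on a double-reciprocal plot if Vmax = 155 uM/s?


y-intercept = 1/Vmax
= 1/155
= 0.0065 s/uM

0.0065 s/uM


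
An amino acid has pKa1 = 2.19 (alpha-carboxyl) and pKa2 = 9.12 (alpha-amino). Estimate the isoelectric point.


pI = (pKa1 + pKa2) / 2
pI = (2.19 + 9.12) / 2
pI = 5.655

5.655


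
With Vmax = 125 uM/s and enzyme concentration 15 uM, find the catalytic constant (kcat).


kcat = Vmax / [E]t
kcat = 125 / 15
kcat = 8.3333 s^-1

8.3333 s^-1


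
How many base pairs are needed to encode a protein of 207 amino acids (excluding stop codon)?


Each amino acid = 1 codon = 3 bp
bp = 207 * 3 = 621 bp

621 bp


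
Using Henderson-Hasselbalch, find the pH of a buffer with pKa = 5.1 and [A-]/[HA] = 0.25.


pH = pKa + log10([A-]/[HA])
pH = 5.1 + log10(0.25)
pH = 4.4979

4.4979


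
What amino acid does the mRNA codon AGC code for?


Standard genetic code lookup.
Codon AGC -> Ser

Ser


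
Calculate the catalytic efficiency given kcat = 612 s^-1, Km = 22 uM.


Catalytic efficiency = kcat / Km
= 612 / 22
= 27.8182 uM^-1*s^-1

27.8182 uM^-1*s^-1


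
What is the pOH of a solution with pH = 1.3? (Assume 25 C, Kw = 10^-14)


pOH = 14 - pH
pOH = 14 - 1.3
pOH = 12.7

12.7


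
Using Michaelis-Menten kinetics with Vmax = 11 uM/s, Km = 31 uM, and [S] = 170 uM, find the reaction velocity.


v = Vmax * [S] / (Km + [S])
v = 11 * 170 / (31 + 170)
v = 9.3035 uM/s

9.3035 uM/s


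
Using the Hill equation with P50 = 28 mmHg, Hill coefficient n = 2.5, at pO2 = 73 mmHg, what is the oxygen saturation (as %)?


Y = pO2^n / (P50^n + pO2^n)
Y = 73^2.5 / (28^2.5 + 73^2.5)
Y = 91.65%

91.65%


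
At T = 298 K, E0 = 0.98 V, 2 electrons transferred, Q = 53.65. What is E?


E = E0 - (RT/nF) * ln(Q)
E = 0.98 - (8.314 * 298 / (2 * 96485)) * ln(53.65)
E = 0.9289 V

0.9289 V


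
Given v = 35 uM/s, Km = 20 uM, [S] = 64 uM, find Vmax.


Vmax = v * (Km + [S]) / [S]
Vmax = 35 * (20 + 64) / 64
Vmax = 45.9375 uM/s

45.9375 uM/s


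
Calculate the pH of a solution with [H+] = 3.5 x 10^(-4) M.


pH = -log10([H+])
pH = -log10(3.5 x 10^(-4))
pH = 3.4559

3.4559


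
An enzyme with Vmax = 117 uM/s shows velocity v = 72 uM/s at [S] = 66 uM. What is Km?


Km = [S] * (Vmax - v) / v
Km = 66 * (117 - 72) / 72
Km = 41.25 uM

41.25 uM


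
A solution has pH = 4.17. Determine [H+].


[H+] = 10^(-pH)
[H+] = 10^(-4.17)
[H+] = 6.761e-05 M

6.761e-05 M


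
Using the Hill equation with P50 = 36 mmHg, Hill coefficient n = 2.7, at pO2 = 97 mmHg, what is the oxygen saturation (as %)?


Y = pO2^n / (P50^n + pO2^n)
Y = 97^2.7 / (36^2.7 + 97^2.7)
Y = 93.56%

93.56%


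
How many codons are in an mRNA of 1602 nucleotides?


codons = nucleotides / 3
codons = 1602 / 3 = 534

534


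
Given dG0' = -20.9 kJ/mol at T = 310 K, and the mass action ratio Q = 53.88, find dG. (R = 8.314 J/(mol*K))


dG = dG0' + RT * ln(Q) / 1000
dG = -20.9 + 8.314 * 310 * ln(53.88) / 1000
dG = -10.6248 kJ/mol

-10.6248 kJ/mol


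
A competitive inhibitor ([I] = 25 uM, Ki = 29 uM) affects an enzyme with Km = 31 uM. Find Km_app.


Km_app = Km * (1 + [I]/Ki)
Km_app = 31 * (1 + 25/29)
Km_app = 57.7241 uM

57.7241 uM


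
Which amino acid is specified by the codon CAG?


Standard genetic code lookup.
Codon CAG -> Gln

Gln


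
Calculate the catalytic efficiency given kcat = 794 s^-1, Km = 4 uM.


Catalytic efficiency = kcat / Km
= 794 / 4
= 198.5 uM^-1*s^-1

198.5 uM^-1*s^-1


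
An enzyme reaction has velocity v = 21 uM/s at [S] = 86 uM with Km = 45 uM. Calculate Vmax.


Vmax = v * (Km + [S]) / [S]
Vmax = 21 * (45 + 86) / 86
Vmax = 31.9884 uM/s

31.9884 uM/s


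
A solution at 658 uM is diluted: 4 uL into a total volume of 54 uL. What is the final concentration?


C2 = C1 * V1 / V2
C2 = 658 * 4 / 54
C2 = 48.7407 uM

48.7407 uM


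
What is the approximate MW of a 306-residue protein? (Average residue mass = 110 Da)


MW = n_residues * 110 Da
MW = 306 * 110
MW = 33660 Da

33660 Da


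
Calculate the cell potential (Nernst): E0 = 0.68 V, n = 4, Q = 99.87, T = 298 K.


E = E0 - (RT/nF) * ln(Q)
E = 0.68 - (8.314 * 298 / (4 * 96485)) * ln(99.87)
E = 0.6504 V

0.6504 V


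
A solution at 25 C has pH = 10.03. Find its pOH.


pOH = 14 - pH
pOH = 14 - 10.03
pOH = 3.97

3.97


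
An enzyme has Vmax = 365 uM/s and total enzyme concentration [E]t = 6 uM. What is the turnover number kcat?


kcat = Vmax / [E]t
kcat = 365 / 6
kcat = 60.8333 s^-1

60.8333 s^-1


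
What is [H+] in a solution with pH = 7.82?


[H+] = 10^(-pH)
[H+] = 10^(-7.82)
[H+] = 1.514e-08 M

1.514e-08 M


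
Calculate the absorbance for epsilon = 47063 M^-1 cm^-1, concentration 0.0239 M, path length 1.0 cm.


A = epsilon * c * l
A = 47063 * 0.0239 * 1.0
A = 1124.8057

1124.8057


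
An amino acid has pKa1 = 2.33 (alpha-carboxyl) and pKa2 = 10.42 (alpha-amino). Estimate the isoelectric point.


pI = (pKa1 + pKa2) / 2
pI = (2.33 + 10.42) / 2
pI = 6.375

6.375


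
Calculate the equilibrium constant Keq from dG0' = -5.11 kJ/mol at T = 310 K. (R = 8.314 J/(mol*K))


Keq = exp(-dG0 * 1000 / (R * T))
Keq = exp(-(-5.11) * 1000 / (8.314 * 310))
Keq = 7.2621

7.2621


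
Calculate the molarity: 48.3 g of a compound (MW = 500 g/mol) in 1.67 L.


C = (mass / MW) / volume
C = (48.3 / 500) / 1.67
C = 0.0578 M

0.0578 M


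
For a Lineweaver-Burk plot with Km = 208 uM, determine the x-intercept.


x-intercept = -1/Km
= -1/208
= -0.0048 1/uM

-0.0048 1/uM


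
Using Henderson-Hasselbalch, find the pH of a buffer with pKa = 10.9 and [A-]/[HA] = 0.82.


pH = pKa + log10([A-]/[HA])
pH = 10.9 + log10(0.82)
pH = 10.8138

10.8138


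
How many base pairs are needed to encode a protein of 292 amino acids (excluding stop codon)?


Each amino acid = 1 codon = 3 bp
bp = 292 * 3 = 876 bp

876 bp


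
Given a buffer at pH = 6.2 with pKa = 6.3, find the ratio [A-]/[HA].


[A-]/[HA] = 10^(pH - pKa)
= 10^(6.2 - 6.3)
= 0.7943

0.7943


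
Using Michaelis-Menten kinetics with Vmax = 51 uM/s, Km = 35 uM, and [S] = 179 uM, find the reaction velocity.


v = Vmax * [S] / (Km + [S])
v = 51 * 179 / (35 + 179)
v = 42.6589 uM/s

42.6589 uM/s


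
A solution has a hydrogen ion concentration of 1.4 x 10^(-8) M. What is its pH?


pH = -log10([H+])
pH = -log10(1.4 x 10^(-8))
pH = 7.8539

7.8539


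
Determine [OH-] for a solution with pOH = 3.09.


[OH-] = 10^(-pOH)
[OH-] = 10^(-3.09)
[OH-] = 8.128e-04 M

8.128e-04 M


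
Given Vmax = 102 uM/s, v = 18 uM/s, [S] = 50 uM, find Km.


Km = [S] * (Vmax - v) / v
Km = 50 * (102 - 18) / 18
Km = 233.3333 uM

233.3333 uM


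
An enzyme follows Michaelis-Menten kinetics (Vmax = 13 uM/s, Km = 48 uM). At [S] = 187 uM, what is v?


v = Vmax * [S] / (Km + [S])
v = 13 * 187 / (48 + 187)
v = 10.3447 uM/s

10.3447 uM/s


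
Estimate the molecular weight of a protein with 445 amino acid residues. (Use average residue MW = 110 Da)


MW = n_residues * 110 Da
MW = 445 * 110
MW = 48950 Da

48950 Da


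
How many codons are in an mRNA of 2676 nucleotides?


codons = nucleotides / 3
codons = 2676 / 3 = 892

892


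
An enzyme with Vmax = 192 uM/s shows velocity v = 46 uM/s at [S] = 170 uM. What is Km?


Km = [S] * (Vmax - v) / v
Km = 170 * (192 - 46) / 46
Km = 539.5652 uM

539.5652 uM


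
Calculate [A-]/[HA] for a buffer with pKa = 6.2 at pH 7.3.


[A-]/[HA] = 10^(pH - pKa)
= 10^(7.3 - 6.2)
= 12.5893

12.5893


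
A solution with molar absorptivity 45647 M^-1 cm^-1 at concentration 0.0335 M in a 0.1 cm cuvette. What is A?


A = epsilon * c * l
A = 45647 * 0.0335 * 0.1
A = 152.9175

152.9175


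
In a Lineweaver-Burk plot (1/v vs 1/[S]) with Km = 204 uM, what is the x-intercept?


x-intercept = -1/Km
= -1/204
= -0.0049 1/uM

-0.0049 1/uM


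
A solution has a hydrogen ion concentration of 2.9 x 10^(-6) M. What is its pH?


pH = -log10([H+])
pH = -log10(2.9 x 10^(-6))
pH = 5.5376

5.5376


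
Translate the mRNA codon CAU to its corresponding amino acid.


Standard genetic code lookup.
Codon CAU -> His

His


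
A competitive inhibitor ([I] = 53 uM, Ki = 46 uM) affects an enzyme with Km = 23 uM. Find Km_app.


Km_app = Km * (1 + [I]/Ki)
Km_app = 23 * (1 + 53/46)
Km_app = 49.5 uM

49.5 uM


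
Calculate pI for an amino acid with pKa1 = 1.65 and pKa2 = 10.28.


pI = (pKa1 + pKa2) / 2
pI = (1.65 + 10.28) / 2
pI = 5.965

5.965


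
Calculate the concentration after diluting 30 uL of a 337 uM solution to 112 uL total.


C2 = C1 * V1 / V2
C2 = 337 * 30 / 112
C2 = 90.2679 uM

90.2679 uM


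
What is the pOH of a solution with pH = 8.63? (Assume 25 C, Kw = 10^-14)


pOH = 14 - pH
pOH = 14 - 8.63
pOH = 5.37

5.37


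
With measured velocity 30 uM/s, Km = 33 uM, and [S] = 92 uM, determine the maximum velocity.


Vmax = v * (Km + [S]) / [S]
Vmax = 30 * (33 + 92) / 92
Vmax = 40.7609 uM/s

40.7609 uM/s


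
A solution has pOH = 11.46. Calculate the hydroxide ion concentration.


[OH-] = 10^(-pOH)
[OH-] = 10^(-11.46)
[OH-] = 3.467e-12 M

3.467e-12 M


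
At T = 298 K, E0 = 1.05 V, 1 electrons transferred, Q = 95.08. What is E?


E = E0 - (RT/nF) * ln(Q)
E = 1.05 - (8.314 * 298 / (1 * 96485)) * ln(95.08)
E = 0.933 V

0.933 V


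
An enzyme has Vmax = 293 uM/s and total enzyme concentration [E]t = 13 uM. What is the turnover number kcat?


kcat = Vmax / [E]t
kcat = 293 / 13
kcat = 22.5385 s^-1

22.5385 s^-1


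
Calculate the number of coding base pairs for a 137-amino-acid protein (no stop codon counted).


Each amino acid = 1 codon = 3 bp
bp = 137 * 3 = 411 bp

411 bp


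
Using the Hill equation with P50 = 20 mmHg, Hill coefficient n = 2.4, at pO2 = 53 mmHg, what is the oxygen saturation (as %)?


Y = pO2^n / (P50^n + pO2^n)
Y = 53^2.4 / (20^2.4 + 53^2.4)
Y = 91.21%

91.21%


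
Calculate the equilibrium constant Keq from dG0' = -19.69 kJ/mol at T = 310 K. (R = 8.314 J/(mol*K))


Keq = exp(-dG0 * 1000 / (R * T))
Keq = exp(-(-19.69) * 1000 / (8.314 * 310))
Keq = 2079.0358

2079.0358


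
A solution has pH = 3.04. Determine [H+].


[H+] = 10^(-pH)
[H+] = 10^(-3.04)
[H+] = 9.120e-04 M

9.120e-04 M


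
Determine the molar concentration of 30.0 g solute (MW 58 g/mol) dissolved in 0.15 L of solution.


C = (mass / MW) / volume
C = (30.0 / 58) / 0.15
C = 3.4483 M

3.4483 M


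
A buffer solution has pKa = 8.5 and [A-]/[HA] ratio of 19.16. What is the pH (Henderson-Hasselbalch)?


pH = pKa + log10([A-]/[HA])
pH = 8.5 + log10(19.16)
pH = 9.7824

9.7824


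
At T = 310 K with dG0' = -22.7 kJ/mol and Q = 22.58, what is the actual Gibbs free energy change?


dG = dG0' + RT * ln(Q) / 1000
dG = -22.7 + 8.314 * 310 * ln(22.58) / 1000
dG = -14.6663 kJ/mol

-14.6663 kJ/mol


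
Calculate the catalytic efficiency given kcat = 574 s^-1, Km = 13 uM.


Catalytic efficiency = kcat / Km
= 574 / 13
= 44.1538 uM^-1*s^-1

44.1538 uM^-1*s^-1


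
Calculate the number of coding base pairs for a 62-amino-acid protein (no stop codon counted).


Each amino acid = 1 codon = 3 bp
bp = 62 * 3 = 186 bp

186 bp


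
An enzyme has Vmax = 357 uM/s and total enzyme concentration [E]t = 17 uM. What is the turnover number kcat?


kcat = Vmax / [E]t
kcat = 357 / 17
kcat = 21.0 s^-1

21.0 s^-1


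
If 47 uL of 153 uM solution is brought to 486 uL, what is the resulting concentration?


C2 = C1 * V1 / V2
C2 = 153 * 47 / 486
C2 = 14.7963 uM

14.7963 uM


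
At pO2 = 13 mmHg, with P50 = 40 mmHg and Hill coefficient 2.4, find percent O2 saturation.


Y = pO2^n / (P50^n + pO2^n)
Y = 13^2.4 / (40^2.4 + 13^2.4)
Y = 6.31%

6.31%


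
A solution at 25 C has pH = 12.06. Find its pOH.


pOH = 14 - pH
pOH = 14 - 12.06
pOH = 1.94

1.94


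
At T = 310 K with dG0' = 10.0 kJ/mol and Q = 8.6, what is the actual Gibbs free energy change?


dG = dG0' + RT * ln(Q) / 1000
dG = 10.0 + 8.314 * 310 * ln(8.6) / 1000
dG = 15.5458 kJ/mol

15.5458 kJ/mol


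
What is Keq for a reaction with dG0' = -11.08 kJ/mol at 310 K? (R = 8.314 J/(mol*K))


Keq = exp(-dG0 * 1000 / (R * T))
Keq = exp(-(-11.08) * 1000 / (8.314 * 310))
Keq = 73.6266

73.6266


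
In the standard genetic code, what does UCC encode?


Standard genetic code lookup.
Codon UCC -> Ser

Ser


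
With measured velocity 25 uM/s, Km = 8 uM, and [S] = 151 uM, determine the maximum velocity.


Vmax = v * (Km + [S]) / [S]
Vmax = 25 * (8 + 151) / 151
Vmax = 26.3245 uM/s

26.3245 uM/s


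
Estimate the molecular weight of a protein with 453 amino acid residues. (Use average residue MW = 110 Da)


MW = n_residues * 110 Da
MW = 453 * 110
MW = 49830 Da

49830 Da


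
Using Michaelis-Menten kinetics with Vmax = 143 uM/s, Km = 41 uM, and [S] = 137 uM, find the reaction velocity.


v = Vmax * [S] / (Km + [S])
v = 143 * 137 / (41 + 137)
v = 110.0618 uM/s

110.0618 uM/s


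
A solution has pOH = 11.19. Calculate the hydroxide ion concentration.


[OH-] = 10^(-pOH)
[OH-] = 10^(-11.19)
[OH-] = 6.457e-12 M

6.457e-12 M


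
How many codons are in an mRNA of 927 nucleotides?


codons = nucleotides / 3
codons = 927 / 3 = 309

309


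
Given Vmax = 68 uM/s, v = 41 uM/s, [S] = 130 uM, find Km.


Km = [S] * (Vmax - v) / v
Km = 130 * (68 - 41) / 41
Km = 85.6098 uM

85.6098 uM


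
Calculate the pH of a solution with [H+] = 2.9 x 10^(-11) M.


pH = -log10([H+])
pH = -log10(2.9 x 10^(-11))
pH = 10.5376

10.5376


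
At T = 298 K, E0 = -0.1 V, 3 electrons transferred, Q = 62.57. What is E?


E = E0 - (RT/nF) * ln(Q)
E = -0.1 - (8.314 * 298 / (3 * 96485)) * ln(62.57)
E = -0.1354 V

-0.1354 V


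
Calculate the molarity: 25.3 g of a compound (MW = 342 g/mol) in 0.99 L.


C = (mass / MW) / volume
C = (25.3 / 342) / 0.99
C = 0.0747 M

0.0747 M


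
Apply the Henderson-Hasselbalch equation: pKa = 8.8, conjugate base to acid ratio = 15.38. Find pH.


pH = pKa + log10([A-]/[HA])
pH = 8.8 + log10(15.38)
pH = 9.987

9.987


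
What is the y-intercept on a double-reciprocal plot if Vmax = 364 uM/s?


y-intercept = 1/Vmax
= 1/364
= 0.0027 s/uM

0.0027 s/uM


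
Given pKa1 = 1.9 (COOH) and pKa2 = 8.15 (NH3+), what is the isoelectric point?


pI = (pKa1 + pKa2) / 2
pI = (1.9 + 8.15) / 2
pI = 5.025

5.025


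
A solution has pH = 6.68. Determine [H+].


[H+] = 10^(-pH)
[H+] = 10^(-6.68)
[H+] = 2.089e-07 M

2.089e-07 M


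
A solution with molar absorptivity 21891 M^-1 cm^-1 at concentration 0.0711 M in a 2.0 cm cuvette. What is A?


A = epsilon * c * l
A = 21891 * 0.0711 * 2.0
A = 3112.9002

3112.9002


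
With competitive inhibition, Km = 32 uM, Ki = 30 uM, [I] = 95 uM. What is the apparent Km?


Km_app = Km * (1 + [I]/Ki)
Km_app = 32 * (1 + 95/30)
Km_app = 133.3333 uM

133.3333 uM


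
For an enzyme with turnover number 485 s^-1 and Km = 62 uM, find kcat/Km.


Catalytic efficiency = kcat / Km
= 485 / 62
= 7.8226 uM^-1*s^-1

7.8226 uM^-1*s^-1


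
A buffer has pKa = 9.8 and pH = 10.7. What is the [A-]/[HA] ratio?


[A-]/[HA] = 10^(pH - pKa)
= 10^(10.7 - 9.8)
= 7.9433

7.9433


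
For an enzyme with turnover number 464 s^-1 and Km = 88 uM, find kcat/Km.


Catalytic efficiency = kcat / Km
= 464 / 88
= 5.2727 uM^-1*s^-1

5.2727 uM^-1*s^-1


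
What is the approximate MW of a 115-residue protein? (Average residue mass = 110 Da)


MW = n_residues * 110 Da
MW = 115 * 110
MW = 12650 Da

12650 Da


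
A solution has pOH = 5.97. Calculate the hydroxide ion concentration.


[OH-] = 10^(-pOH)
[OH-] = 10^(-5.97)
[OH-] = 1.072e-06 M

1.072e-06 M


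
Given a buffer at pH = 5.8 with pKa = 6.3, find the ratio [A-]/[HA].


[A-]/[HA] = 10^(pH - pKa)
= 10^(5.8 - 6.3)
= 0.3162

0.3162
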